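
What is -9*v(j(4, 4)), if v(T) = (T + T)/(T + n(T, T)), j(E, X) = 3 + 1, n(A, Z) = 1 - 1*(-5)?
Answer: -36/5 ≈ -7.2000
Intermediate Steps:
n(A, Z) = 6 (n(A, Z) = 1 + 5 = 6)
j(E, X) = 4
v(T) = 2*T/(6 + T) (v(T) = (T + T)/(T + 6) = (2*T)/(6 + T) = 2*T/(6 + T))
-9*v(j(4, 4)) = -18*4/(6 + 4) = -18*4/10 = -9*⅘ = -36/5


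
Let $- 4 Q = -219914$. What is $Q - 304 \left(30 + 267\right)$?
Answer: $- \frac{70619}{2} \approx -35310.0$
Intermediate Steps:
$Q = \frac{109957}{2}$ ($Q = \left(- \frac{1}{4}\right) \left(-219914\right) = \frac{109957}{2} \approx 54979.0$)
$Q - 304 \left(30 + 267\right) = \frac{109957}{2} - 304 \left(30 + 267\right) = \frac{109957}{2} - 90288 = - \frac{70619}{2}$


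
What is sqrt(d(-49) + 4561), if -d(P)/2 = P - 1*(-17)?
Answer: 5*sqrt(185) ≈ 68.007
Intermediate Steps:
d(P) = -34 - 2*P (d(P) = -2*(P - 1*(-17)) = -2*(P + 17) = -2*(17 + P) = -34 - 2*P)
sqrt(d(-49) + 4561) = sqrt((-34 - 2*(-49)) + 4561) = sqrt((-34 + 98) + 4561) = sqrt(64 + 4561) = sqrt(4625) = 5*sqrt(185)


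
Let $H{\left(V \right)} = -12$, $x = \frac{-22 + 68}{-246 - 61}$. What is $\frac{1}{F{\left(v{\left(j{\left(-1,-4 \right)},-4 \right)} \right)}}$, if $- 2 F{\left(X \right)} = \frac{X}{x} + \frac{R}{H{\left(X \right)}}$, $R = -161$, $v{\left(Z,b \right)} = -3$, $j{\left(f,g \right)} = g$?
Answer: $- \frac{552}{9229} \approx -0.059811$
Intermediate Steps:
$x = - \frac{46}{307}$ ($x = \frac{46}{-307} = 46 \left(- \frac{1}{307}\right) = - \frac{46}{307} \approx -0.14984$)
$F{\left(X \right)} = - \frac{161}{24} + \frac{307 X}{92}$ ($F{\left(X \right)} = - \frac{\frac{X}{- \frac{46}{307}} - \frac{161}{-12}}{2} = - \frac{X \left(- \frac{307}{46}\right) - - \frac{161}{12}}{2} = - \frac{- \frac{307 X}{46} + \frac{161}{12}}{2} = - \frac{\frac{161}{12} - \frac{307 X}{46}}{2} = - \frac{161}{24} + \frac{307 X}{92}$)
$\frac{1}{F{\left(v{\left(j{\left(-1,-4 \right)},-4 \right)} \right)}} = \frac{1}{- \frac{161}{24} + \frac{307}{92} \left(-3\right)} = \frac{1}{- \frac{161}{24} - \frac{921}{92}} = \frac{1}{- \frac{9229}{552}} = - \frac{552}{9229}$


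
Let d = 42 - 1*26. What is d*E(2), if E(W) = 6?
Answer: 96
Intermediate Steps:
d = 16 (d = 42 - 26 = 16)
d*E(2) = 16*6 = 96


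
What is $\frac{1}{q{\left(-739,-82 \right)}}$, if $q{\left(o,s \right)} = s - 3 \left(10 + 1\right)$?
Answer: $- \frac{1}{115} \approx -0.0086956$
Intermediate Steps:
$q{\left(o,s \right)} = -33 + s$ ($q{\left(o,s \right)} = s - 33 = -33 + s$)
$\frac{1}{q{\left(-739,-82 \right)}} = \frac{1}{-33 - 82} = \frac{1}{-115} = - \frac{1}{115}$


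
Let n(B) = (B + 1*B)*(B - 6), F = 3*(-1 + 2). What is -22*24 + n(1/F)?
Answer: -4786/9 ≈ -531.78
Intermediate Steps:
F = 3 (F = 3*1 = 3)
n(B) = 2*B*(-6 + B) (n(B) = (B + B)*(-6 + B) = (2*B)*(-6 + B) = 2*B*(-6 + B))
-22*24 + n(1/F) = -22*24 + 2*(-6 + 1/3)/3 = -528 + 2*(⅓)*(-6 + ⅓) = -528 + 2*(⅓)*(-17/3) = -528 - 34/9 = -4786/9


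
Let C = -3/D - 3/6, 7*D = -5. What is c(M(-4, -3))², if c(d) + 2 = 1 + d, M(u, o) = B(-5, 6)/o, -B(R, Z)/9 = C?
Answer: 10201/100 ≈ 102.01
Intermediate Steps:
D = -5/7 (D = (⅐)*(-5) = -5/7 ≈ -0.71429)
C = 37/10 (C = -3/(-5/7) - 3/6 = -3*(-7/5) - 3*⅙ = 21/5 - ½ = 37/10 ≈ 3.7000)
B(R, Z) = -333/10 (B(R, Z) = -9*37/10 = -333/10)
M(u, o) = -333/(10*o)
c(d) = -1 + d (c(d) = -2 + (1 + d) = -1 + d)
c(M(-4, -3))² = (-1 - 333/10/(-3))² = (-1 - 333/10*(-⅓))² = (-1 + 111/10)² = (101/10)² = 10201/100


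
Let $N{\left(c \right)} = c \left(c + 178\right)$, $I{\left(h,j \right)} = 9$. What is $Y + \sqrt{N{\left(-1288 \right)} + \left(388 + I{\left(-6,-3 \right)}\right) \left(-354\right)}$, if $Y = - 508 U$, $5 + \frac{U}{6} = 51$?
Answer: $-140208 + 3 \sqrt{143238} \approx -1.3907 \cdot 10^{5}$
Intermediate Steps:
$U = 276$ ($U = -30 + 6 \cdot 51 = -30 + 306 = 276$)
$N{\left(c \right)} = c \left(178 + c\right)$
$Y = -140208$ ($Y = \left(-508\right) 276 = -140208$)
$Y + \sqrt{N{\left(-1288 \right)} + \left(388 + I{\left(-6,-3 \right)}\right) \left(-354\right)} = -140208 + \sqrt{- 1288 \left(178 - 1288\right) + \left(388 + 9\right) \left(-354\right)} = -140208 + \sqrt{\left(-1288\right) \left(-1110\right) + 397 \left(-354\right)} = -140208 + \sqrt{1429680 - 140538} = -140208 + \sqrt{1289142} = -140208 + 3 \sqrt{143238}$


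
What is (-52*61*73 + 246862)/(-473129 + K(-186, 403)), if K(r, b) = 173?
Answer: -2551/78826 ≈ -0.032362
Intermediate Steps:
(-52*61*73 + 246862)/(-473129 + K(-186, 403)) = (-52*61*73 + 246862)/(-473129 + 173) = (-3172*73 + 246862)/(-472956) = (-231556 + 246862)*(-1/472956) = 15306*(-1/472956) = -2551/78826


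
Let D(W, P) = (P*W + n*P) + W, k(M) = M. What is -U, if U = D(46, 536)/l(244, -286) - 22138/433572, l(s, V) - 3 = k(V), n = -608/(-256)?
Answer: 5634148877/61350438 ≈ 91.835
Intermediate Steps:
n = 19/8 (n = -608*(-1/256) = 19/8 ≈ 2.3750)
l(s, V) = 3 + V
D(W, P) = W + 19*P/8 + P*W (D(W, P) = (P*W + 19*P/8) + W = (19*P/8 + P*W) + W = W + 19*P/8 + P*W)
U = -5634148877/61350438 (U = (46 + (19/8)*536 + 536*46)/(3 - 286) - 22138/433572 = (46 + 1273 + 24656)/(-283) - 22138*1/433572 = 25975*(-1/283) - 11069/216786 = -25975/283 - 11069/216786 = -5634148877/61350438 ≈ -91.835)
-U = -1*(-5634148877/61350438) = 5634148877/61350438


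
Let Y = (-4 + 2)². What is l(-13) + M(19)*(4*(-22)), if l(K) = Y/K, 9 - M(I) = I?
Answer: 11436/13 ≈ 879.69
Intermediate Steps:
M(I) = 9 - I
Y = 4 (Y = (-2)² = 4)
l(K) = 4/K
l(-13) + M(19)*(4*(-22)) = 4/(-13) + (9 - 1*19)*(4*(-22)) = 4*(-1/13) + (9 - 19)*(-88) = -4/13 - 10*(-88) = -4/13 + 880 = 11436/13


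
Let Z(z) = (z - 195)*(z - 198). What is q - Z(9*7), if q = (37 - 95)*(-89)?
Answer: -12658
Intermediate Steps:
Z(z) = (-198 + z)*(-195 + z) (Z(z) = (-195 + z)*(-198 + z) = (-198 + z)*(-195 + z))
q = 5162 (q = -58*(-89) = 5162)
q - Z(9*7) = 5162 - (38610 + (9*7)**2 - 3537*7) = 5162 - (38610 + 63**2 - 393*63) = 5162 - (38610 + 3969 - 24759) = 5162 - 1*17820 = 5162 - 17820 = -12658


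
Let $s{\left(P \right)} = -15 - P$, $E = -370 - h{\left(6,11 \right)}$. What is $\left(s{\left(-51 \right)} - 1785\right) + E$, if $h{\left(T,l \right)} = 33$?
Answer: $-2152$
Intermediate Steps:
$E = -403$ ($E = -370 - 33 = -403$)
$\left(s{\left(-51 \right)} - 1785\right) + E = \left(\left(-15 - -51\right) - 1785\right) - 403 = \left(\left(-15 + 51\right) - 1785\right) - 403 = \left(36 - 1785\right) - 403 = -1749 - 403 = -2152$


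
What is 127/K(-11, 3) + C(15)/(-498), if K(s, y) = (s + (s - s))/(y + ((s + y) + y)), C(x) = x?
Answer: 42109/1826 ≈ 23.061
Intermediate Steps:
K(s, y) = s/(s + 3*y) (K(s, y) = (s + 0)/(y + (s + 2*y)) = s/(s + 3*y))
127/K(-11, 3) + C(15)/(-498) = 127/((-11/(-11 + 3*3))) + 15/(-498) = 127/((-11/(-11 + 9))) + 15*(-1/498) = 127/((-11/(-2))) - 5/166 = 127/((-11*(-1/2))) - 5/166 = 127/(11/2) - 5/166 = 127*(2/11) - 5/166 = 254/11 - 5/166 = 42109/1826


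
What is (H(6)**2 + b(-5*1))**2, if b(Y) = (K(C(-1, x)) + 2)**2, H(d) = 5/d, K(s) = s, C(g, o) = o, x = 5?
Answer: 3200521/1296 ≈ 2469.5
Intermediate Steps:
b(Y) = 49 (b(Y) = (5 + 2)**2 = 7**2 = 49)
(H(6)**2 + b(-5*1))**2 = ((5/6)**2 + 49)**2 = (25/36 + 49)**2 = (1789/36)**2 = 3200521/1296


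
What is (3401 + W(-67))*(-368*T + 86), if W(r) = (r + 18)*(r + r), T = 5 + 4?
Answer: -32153542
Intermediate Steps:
T = 9
W(r) = 2*r*(18 + r) (W(r) = (18 + r)*(2*r) = 2*r*(18 + r))
(3401 + W(-67))*(-368*T + 86) = (3401 + 2*(-67)*(18 - 67))*(-368*9 + 86) = (3401 + 2*(-67)*(-49))*(-3312 + 86) = (3401 + 6566)*(-3226) = 9967*(-3226) = -32153542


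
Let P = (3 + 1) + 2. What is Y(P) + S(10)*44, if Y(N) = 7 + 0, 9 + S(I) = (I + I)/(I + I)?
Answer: -345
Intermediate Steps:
S(I) = -8 (S(I) = -9 + (I + I)/(I + I) = -9 + (2*I)/((2*I)) = -9 + (2*I)*(1/(2*I)) = -9 + 1 = -8)
P = 6 (P = 4 + 2 = 6)
Y(N) = 7
Y(P) + S(10)*44 = 7 - 8*44 = 7 - 352 = -345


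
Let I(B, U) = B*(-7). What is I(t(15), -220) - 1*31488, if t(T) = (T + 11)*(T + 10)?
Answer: -36038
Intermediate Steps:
t(T) = (10 + T)*(11 + T) (t(T) = (11 + T)*(10 + T) = (10 + T)*(11 + T))
I(B, U) = -7*B
I(t(15), -220) - 1*31488 = -7*(110 + 15² + 21*15) - 1*31488 = -7*(110 + 225 + 315) - 31488 = -7*650 - 31488 = -4550 - 31488 = -36038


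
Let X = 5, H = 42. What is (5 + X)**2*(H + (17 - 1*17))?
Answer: 4200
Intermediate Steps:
(5 + X)**2*(H + (17 - 1*17)) = (5 + 5)**2*(42 + (17 - 1*17)) = 10**2*(42 + (17 - 17)) = 100*(42 + 0) = 100*42 = 4200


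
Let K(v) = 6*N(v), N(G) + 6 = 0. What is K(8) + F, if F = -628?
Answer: -664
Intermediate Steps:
N(G) = -6 (N(G) = -6 + 0 = -6)
K(v) = -36 (K(v) = 6*(-6) = -36)
K(8) + F = -36 - 628 = -664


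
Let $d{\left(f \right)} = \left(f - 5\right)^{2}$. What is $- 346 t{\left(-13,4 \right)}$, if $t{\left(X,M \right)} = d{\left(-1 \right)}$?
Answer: $-12456$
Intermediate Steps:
$d{\left(f \right)} = \left(-5 + f\right)^{2}$
$t{\left(X,M \right)} = 36$ ($t{\left(X,M \right)} = \left(-5 - 1\right)^{2} = \left(-6\right)^{2} = 36$)
$- 346 t{\left(-13,4 \right)} = \left(-346\right) 36 = -12456$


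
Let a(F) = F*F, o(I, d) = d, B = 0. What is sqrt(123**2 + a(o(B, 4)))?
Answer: sqrt(15145) ≈ 123.07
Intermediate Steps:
a(F) = F**2
sqrt(123**2 + a(o(B, 4))) = sqrt(123**2 + 4**2) = sqrt(15129 + 16) = sqrt(15145)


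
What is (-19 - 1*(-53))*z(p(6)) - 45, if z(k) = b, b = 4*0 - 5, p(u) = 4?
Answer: -215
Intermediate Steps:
b = -5 (b = 0 - 5 = -5)
z(k) = -5
(-19 - 1*(-53))*z(p(6)) - 45 = (-19 - 1*(-53))*(-5) - 45 = (-19 + 53)*(-5) - 45 = 34*(-5) - 45 = -170 - 45 = -215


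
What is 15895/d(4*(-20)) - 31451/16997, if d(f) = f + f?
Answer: -55039895/543904 ≈ -101.19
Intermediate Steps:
d(f) = 2*f
15895/d(4*(-20)) - 31451/16997 = 15895/((2*(4*(-20)))) - 31451/16997 = 15895/((2*(-80))) - 31451*1/16997 = 15895/(-160) - 31451/16997 = 15895*(-1/160) - 31451/16997 = -3179/32 - 31451/16997 = -55039895/543904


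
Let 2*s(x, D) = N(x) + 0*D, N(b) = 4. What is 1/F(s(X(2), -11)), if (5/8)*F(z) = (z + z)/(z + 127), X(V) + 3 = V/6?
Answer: 645/32 ≈ 20.156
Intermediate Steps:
X(V) = -3 + V/6
s(x, D) = 2 (s(x, D) = (4 + 0*D)/2 = (4 + 0)/2 = (½)*4 = 2)
F(z) = 16*z/(5*(127 + z)) (F(z) = 8*((z + z)/(z + 127))/5 = 8*((2*z)/(127 + z))/5 = 8*(2*z/(127 + z))/5 = 16*z/(5*(127 + z)))
1/F(s(X(2), -11)) = 1/((16/5)*2/(127 + 2)) = 1/((16/5)*2/129) = 1/((16/5)*2*(1/129)) = 1/(32/645) = 645/32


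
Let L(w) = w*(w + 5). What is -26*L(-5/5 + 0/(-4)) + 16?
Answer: 120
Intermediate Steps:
L(w) = w*(5 + w)
-26*L(-5/5 + 0/(-4)) + 16 = -26*(-5/5 + 0/(-4))*(5 + (-5/5 + 0/(-4))) + 16 = -26*(-5*⅕ + 0*(-¼))*(5 + (-5*⅕ + 0*(-¼))) + 16 = -26*(-1 + 0)*(5 + (-1 + 0)) + 16 = -(-26)*(5 - 1) + 16 = -(-26)*4 + 16 = -26*(-4) + 16 = 104 + 16 = 120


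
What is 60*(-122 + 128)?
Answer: 360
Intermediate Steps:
60*(-122 + 128) = 60*6 = 360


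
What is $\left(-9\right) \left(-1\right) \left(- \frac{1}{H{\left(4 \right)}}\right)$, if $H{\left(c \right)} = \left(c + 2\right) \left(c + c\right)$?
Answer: $- \frac{3}{16} \approx -0.1875$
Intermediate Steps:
$H{\left(c \right)} = 2 c \left(2 + c\right)$ ($H{\left(c \right)} = \left(2 + c\right) 2 c = 2 c \left(2 + c\right)$)
$\left(-9\right) \left(-1\right) \left(- \frac{1}{H{\left(4 \right)}}\right) = \left(-9\right) \left(-1\right) \left(- \frac{1}{2 \cdot 4 \left(2 + 4\right)}\right) = 9 \left(- \frac{1}{2 \cdot 4 \cdot 6}\right) = 9 \left(- \frac{1}{48}\right) = - \frac{3}{16}$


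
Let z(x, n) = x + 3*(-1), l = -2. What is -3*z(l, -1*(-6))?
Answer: 15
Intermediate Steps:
z(x, n) = -3 + x (z(x, n) = x - 3 = -3 + x)
-3*z(l, -1*(-6)) = -3*(-3 - 2) = -3*(-5) = 15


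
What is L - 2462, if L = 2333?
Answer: -129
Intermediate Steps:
L - 2462 = 2333 - 2462 = -129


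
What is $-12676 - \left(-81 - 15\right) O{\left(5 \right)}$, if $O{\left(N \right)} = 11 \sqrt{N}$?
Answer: $-12676 + 1056 \sqrt{5} \approx -10315.0$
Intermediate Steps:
$-12676 - \left(-81 - 15\right) O{\left(5 \right)} = -12676 - \left(-81 - 15\right) 11 \sqrt{5} = -12676 - - 96 \cdot 11 \sqrt{5} = -12676 - - 1056 \sqrt{5} = -12676 + 1056 \sqrt{5}$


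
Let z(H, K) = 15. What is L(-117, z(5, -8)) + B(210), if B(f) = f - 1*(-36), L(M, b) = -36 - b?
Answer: 195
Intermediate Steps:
B(f) = 36 + f (B(f) = f + 36 = 36 + f)
L(-117, z(5, -8)) + B(210) = (-36 - 1*15) + (36 + 210) = (-36 - 15) + 246 = -51 + 246 = 195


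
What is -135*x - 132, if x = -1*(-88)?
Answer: -12012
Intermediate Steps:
x = 88
-135*x - 132 = -135*88 - 132 = -11880 - 132 = -12012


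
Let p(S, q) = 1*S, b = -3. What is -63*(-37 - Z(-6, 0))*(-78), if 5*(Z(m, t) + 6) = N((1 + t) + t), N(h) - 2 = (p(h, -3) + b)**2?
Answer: -791154/5 ≈ -1.5823e+5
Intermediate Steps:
p(S, q) = S
N(h) = 2 + (-3 + h)**2 (N(h) = 2 + (h - 3)**2 = 2 + (-3 + h)**2)
Z(m, t) = -28/5 + (-2 + 2*t)**2/5 (Z(m, t) = -6 + (2 + (-3 + ((1 + t) + t))**2)/5 = -6 + (2 + (-3 + (1 + 2*t))**2)/5 = -6 + (2 + (-2 + 2*t)**2)/5 = -6 + (2/5 + (-2 + 2*t)**2/5) = -28/5 + (-2 + 2*t)**2/5)
-63*(-37 - Z(-6, 0))*(-78) = -63*(-37 - (-28/5 + 4*(-1 + 0)**2/5))*(-78) = -63*(-37 - (-28/5 + (4/5)*(-1)**2))*(-78) = -63*(-37 - (-28/5 + (4/5)*1))*(-78) = -63*(-37 - (-28/5 + 4/5))*(-78) = -63*(-37 - 1*(-24/5))*(-78) = -63*(-37 + 24/5)*(-78) = -63*(-161/5)*(-78) = (10143/5)*(-78) = -791154/5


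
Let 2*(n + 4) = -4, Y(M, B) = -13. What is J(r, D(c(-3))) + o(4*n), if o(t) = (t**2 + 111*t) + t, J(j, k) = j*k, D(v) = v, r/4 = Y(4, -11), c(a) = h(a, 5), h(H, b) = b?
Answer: -2372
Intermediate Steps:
n = -6 (n = -4 + (1/2)*(-4) = -4 - 2 = -6)
c(a) = 5
r = -52 (r = 4*(-13) = -52)
o(t) = t**2 + 112*t
J(r, D(c(-3))) + o(4*n) = -52*5 + (4*(-6))*(112 + 4*(-6)) = -260 - 24*(112 - 24) = -260 - 24*88 = -260 - 2112 = -2372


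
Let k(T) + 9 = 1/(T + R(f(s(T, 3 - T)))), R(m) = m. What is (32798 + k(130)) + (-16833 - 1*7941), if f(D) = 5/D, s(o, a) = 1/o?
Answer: 6251701/780 ≈ 8015.0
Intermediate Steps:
k(T) = -9 + 1/(6*T) (k(T) = -9 + 1/(T + 5/(1/T)) = -9 + 1/(T + 5*T) = -9 + 1/(6*T))
(32798 + k(130)) + (-16833 - 1*7941) = (32798 + (-9 + (⅙)/130)) + (-16833 - 1*7941) = (32798 + (-9 + (⅙)*(1/130))) + (-16833 - 7941) = (32798 + (-9 + 1/780)) - 24774 = (32798 - 7019/780) - 24774 = 25575421/780 - 24774 = 6251701/780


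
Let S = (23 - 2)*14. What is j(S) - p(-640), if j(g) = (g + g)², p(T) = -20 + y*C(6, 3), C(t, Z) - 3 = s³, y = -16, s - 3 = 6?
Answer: 357476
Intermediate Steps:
s = 9 (s = 3 + 6 = 9)
C(t, Z) = 732 (C(t, Z) = 3 + 9³ = 3 + 729 = 732)
p(T) = -11732 (p(T) = -20 - 16*732 = -20 - 11712 = -11732)
S = 294 (S = 21*14 = 294)
j(g) = 4*g² (j(g) = (2*g)² = 4*g²)
j(S) - p(-640) = 4*294² - 1*(-11732) = 4*86436 + 11732 = 345744 + 11732 = 357476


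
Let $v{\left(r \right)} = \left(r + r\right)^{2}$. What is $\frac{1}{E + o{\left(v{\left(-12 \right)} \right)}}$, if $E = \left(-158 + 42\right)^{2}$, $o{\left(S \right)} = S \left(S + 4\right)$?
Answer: $\frac{1}{347536} \approx 2.8774 \cdot 10^{-6}$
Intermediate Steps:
$v{\left(r \right)} = 4 r^{2}$ ($v{\left(r \right)} = \left(2 r\right)^{2} = 4 r^{2}$)
$o{\left(S \right)} = S \left(4 + S\right)$
$E = 13456$ ($E = \left(-116\right)^{2} = 13456$)
$\frac{1}{E + o{\left(v{\left(-12 \right)} \right)}} = \frac{1}{13456 + 4 \left(-12\right)^{2} \left(4 + 4 \left(-12\right)^{2}\right)} = \frac{1}{13456 + 4 \cdot 144 \left(4 + 4 \cdot 144\right)} = \frac{1}{13456 + 576 \left(4 + 576\right)} = \frac{1}{13456 + 576 \cdot 580} = \frac{1}{13456 + 334080} = \frac{1}{347536}$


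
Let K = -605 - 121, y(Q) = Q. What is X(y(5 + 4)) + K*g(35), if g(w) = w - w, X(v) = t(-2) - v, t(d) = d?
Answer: -11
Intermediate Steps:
K = -726
X(v) = -2 - v
g(w) = 0
X(y(5 + 4)) + K*g(35) = (-2 - (5 + 4)) - 726*0 = (-2 - 1*9) + 0 = (-2 - 9) + 0 = -11 + 0 = -11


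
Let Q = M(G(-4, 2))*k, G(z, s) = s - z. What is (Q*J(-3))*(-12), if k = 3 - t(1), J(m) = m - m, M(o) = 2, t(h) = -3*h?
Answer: 0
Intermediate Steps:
J(m) = 0
k = 6 (k = 3 - (-3) = 3 - 1*(-3) = 3 + 3 = 6)
Q = 12 (Q = 2*6 = 12)
(Q*J(-3))*(-12) = (12*0)*(-12) = 0*(-12) = 0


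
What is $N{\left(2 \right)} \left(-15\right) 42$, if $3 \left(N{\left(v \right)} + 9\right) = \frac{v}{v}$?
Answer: $5460$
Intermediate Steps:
$N{\left(v \right)} = - \frac{26}{3}$ ($N{\left(v \right)} = -9 + \frac{v \frac{1}{v}}{3} = -9 + \frac{1}{3} \cdot 1 = -9 + \frac{1}{3} = - \frac{26}{3}$)
$N{\left(2 \right)} \left(-15\right) 42 = \left(- \frac{26}{3}\right) \left(-15\right) 42 = 130 \cdot 42 = 5460$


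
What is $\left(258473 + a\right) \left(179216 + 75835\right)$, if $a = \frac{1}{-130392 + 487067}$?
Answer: $\frac{23513370339101076}{356675} \approx 6.5924 \cdot 10^{10}$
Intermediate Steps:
$a = \frac{1}{356675} \approx 2.8037 \cdot 10^{-6}$
$\left(258473 + a\right) \left(179216 + 75835\right) = \left(258473 + \frac{1}{356675}\right) \left(179216 + 75835\right) = \frac{92190857276}{356675} \cdot 255051 = \frac{23513370339101076}{356675}$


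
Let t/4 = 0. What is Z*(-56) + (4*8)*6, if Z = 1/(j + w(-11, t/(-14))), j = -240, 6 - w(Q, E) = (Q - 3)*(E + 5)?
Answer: 7886/41 ≈ 192.34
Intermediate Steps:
t = 0 (t = 4*0 = 0)
w(Q, E) = 6 - (-3 + Q)*(5 + E) (w(Q, E) = 6 - (Q - 3)*(E + 5) = 6 - (-3 + Q)*(5 + E))
Z = -1/164 (Z = 1/(-240 + (21 - 5*(-11) + 3*(0/(-14)) - 1*0/(-14)*(-11))) = 1/(-240 + (21 + 55 + 3*(0*(-1/14)) - 1*0*(-1/14)*(-11))) = 1/(-240 + (21 + 55 + 3*0 - 1*0*(-11))) = 1/(-240 + (21 + 55 + 0 + 0)) = 1/(-240 + 76) = 1/(-164) = -1/164 ≈ -0.0060976)
Z*(-56) + (4*8)*6 = -1/164*(-56) + (4*8)*6 = 14/41 + 32*6 = 14/41 + 192 = 7886/41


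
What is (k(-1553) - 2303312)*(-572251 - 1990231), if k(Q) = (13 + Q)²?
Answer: -174986770816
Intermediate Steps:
(k(-1553) - 2303312)*(-572251 - 1990231) = ((13 - 1553)² - 2303312)*(-572251 - 1990231) = ((-1540)² - 2303312)*(-2562482) = (2371600 - 2303312)*(-2562482) = 68288*(-2562482) = -174986770816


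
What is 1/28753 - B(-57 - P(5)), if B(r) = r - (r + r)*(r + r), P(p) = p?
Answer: 443888815/28753 ≈ 15438.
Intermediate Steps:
B(r) = r - 4*r² (B(r) = r - 2*r*2*r = r - 4*r²)
1/28753 - B(-57 - P(5)) = 1/28753 - (-57 - 1*5)*(1 - 4*(-57 - 1*5)) = 1/28753 - (-57 - 5)*(1 - 4*(-57 - 5)) = 1/28753 - (-62)*(1 - 4*(-62)) = 1/28753 - (-62)*(1 + 248) = 1/28753 - (-62)*249 = 1/28753 - 1*(-15438) = 1/28753 + 15438 = 443888815/28753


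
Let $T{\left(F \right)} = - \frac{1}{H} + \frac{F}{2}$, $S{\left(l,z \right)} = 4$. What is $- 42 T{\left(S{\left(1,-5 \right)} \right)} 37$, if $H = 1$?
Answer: $-1554$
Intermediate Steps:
$T{\left(F \right)} = -1 + \frac{F}{2}$ ($T{\left(F \right)} = - 1^{-1} + \frac{F}{2} = \left(-1\right) 1 + F \frac{1}{2} = -1 + \frac{F}{2}$)
$- 42 T{\left(S{\left(1,-5 \right)} \right)} 37 = - 42 \left(-1 + \frac{1}{2} \cdot 4\right) 37 = - 42 \left(-1 + 2\right) 37 = \left(-42\right) 1 \cdot 37 = \left(-42\right) 37 = -1554$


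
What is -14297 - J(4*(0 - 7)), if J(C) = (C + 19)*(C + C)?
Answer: -14801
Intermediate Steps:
J(C) = 2*C*(19 + C) (J(C) = (19 + C)*(2*C) = 2*C*(19 + C))
-14297 - J(4*(0 - 7)) = -14297 - 2*4*(0 - 7)*(19 + 4*(0 - 7)) = -14297 - 2*4*(-7)*(19 + 4*(-7)) = -14297 - 2*(-28)*(19 - 28) = -14297 - 2*(-28)*(-9) = -14297 - 1*504 = -14297 - 504 = -14801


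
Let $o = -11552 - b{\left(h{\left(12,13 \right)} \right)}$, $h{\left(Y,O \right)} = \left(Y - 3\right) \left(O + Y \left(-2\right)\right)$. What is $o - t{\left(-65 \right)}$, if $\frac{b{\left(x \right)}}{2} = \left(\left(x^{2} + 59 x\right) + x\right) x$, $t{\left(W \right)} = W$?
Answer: $752991$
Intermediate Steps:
$h{\left(Y,O \right)} = \left(-3 + Y\right) \left(O - 2 Y\right)$
$b{\left(x \right)} = 2 x \left(x^{2} + 60 x\right)$ ($b{\left(x \right)} = 2 \left(\left(x^{2} + 59 x\right) + x\right) x = 2 \left(x^{2} + 60 x\right) x = 2 x \left(x^{2} + 60 x\right)$)
$o = 752926$ ($o = -11552 - 2 \left(\left(-3\right) 13 - 2 \cdot 12^{2} + 6 \cdot 12 + 13 \cdot 12\right)^{2} \left(60 + \left(\left(-3\right) 13 - 2 \cdot 12^{2} + 6 \cdot 12 + 13 \cdot 12\right)\right) = -11552 - 2 \left(-39 - 288 + 72 + 156\right)^{2} \left(60 + \left(-39 - 288 + 72 + 156\right)\right) = -11552 - 2 \left(-99\right)^{2} \left(60 - 99\right) = -11552 - 2 \cdot 9801 \left(-39\right) = -11552 - -764478 = -11552 + 764478 = 752926$)
$o - t{\left(-65 \right)} = 752926 - -65 = 752926 + 65 = 752991$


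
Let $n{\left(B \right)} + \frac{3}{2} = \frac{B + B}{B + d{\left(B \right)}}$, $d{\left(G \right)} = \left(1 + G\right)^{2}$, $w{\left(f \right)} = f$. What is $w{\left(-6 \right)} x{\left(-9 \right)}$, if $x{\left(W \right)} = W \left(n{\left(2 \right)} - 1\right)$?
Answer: $- \frac{1269}{11} \approx -115.36$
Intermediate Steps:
$n{\left(B \right)} = - \frac{3}{2} + \frac{2 B}{B + \left(1 + B\right)^{2}}$ ($n{\left(B \right)} = - \frac{3}{2} + \frac{B + B}{B + \left(1 + B\right)^{2}} = - \frac{3}{2} + \frac{2 B}{B + \left(1 + B\right)^{2}}$)
$x{\left(W \right)} = - \frac{47 W}{22}$ ($x{\left(W \right)} = W \left(\frac{2 - 3 \left(1 + 2\right)^{2}}{2 \left(2 + \left(1 + 2\right)^{2}\right)} - 1\right) = W \left(\frac{2 - 3 \cdot 3^{2}}{2 \left(2 + 3^{2}\right)} - 1\right) = W \left(\frac{2 - 27}{2 \left(2 + 9\right)} - 1\right) = W \left(\frac{2 - 27}{2 \cdot 11} - 1\right) = W \left(\frac{1}{2} \cdot \frac{1}{11} \left(-25\right) - 1\right) = W \left(- \frac{25}{22} - 1\right) = W \left(- \frac{47}{22}\right) = - \frac{47 W}{22}$)
$w{\left(-6 \right)} x{\left(-9 \right)} = - 6 \left(\left(- \frac{47}{22}\right) \left(-9\right)\right) = \left(-6\right) \frac{423}{22} = - \frac{1269}{11}$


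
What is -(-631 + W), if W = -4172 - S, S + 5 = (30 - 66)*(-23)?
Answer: 5626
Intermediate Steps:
S = 823 (S = -5 + (30 - 66)*(-23) = -5 - 36*(-23) = -5 + 828 = 823)
W = -4995 (W = -4172 - 1*823 = -4172 - 823 = -4995)
-(-631 + W) = -(-631 - 4995) = -1*(-5626) = 5626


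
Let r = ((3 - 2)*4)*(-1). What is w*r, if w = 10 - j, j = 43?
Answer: 132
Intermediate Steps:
r = -4 (r = (1*4)*(-1) = 4*(-1) = -4)
w = -33 (w = 10 - 1*43 = 10 - 43 = -33)
w*r = -33*(-4) = 132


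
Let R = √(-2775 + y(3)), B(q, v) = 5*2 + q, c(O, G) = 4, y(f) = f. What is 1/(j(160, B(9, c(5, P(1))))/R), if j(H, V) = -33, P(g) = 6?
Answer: -2*I*√77/11 ≈ -1.5954*I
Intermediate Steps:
B(q, v) = 10 + q
R = 6*I*√77 (R = √(-2775 + 3) = √(-2772) = 6*I*√77 ≈ 52.65*I)
1/(j(160, B(9, c(5, P(1))))/R) = 1/(-33*(-I*√77/462)) = 1/(-(-1)*I*√77/14) = 1/(I*√77/14) = -2*I*√77/11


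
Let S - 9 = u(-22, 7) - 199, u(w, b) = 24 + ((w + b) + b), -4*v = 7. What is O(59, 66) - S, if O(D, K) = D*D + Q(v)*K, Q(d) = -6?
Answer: 3259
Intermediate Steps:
v = -7/4 (v = -¼*7 = -7/4 ≈ -1.7500)
u(w, b) = 24 + w + 2*b (u(w, b) = 24 + ((b + w) + b) = 24 + (w + 2*b) = 24 + w + 2*b)
O(D, K) = D² - 6*K (O(D, K) = D*D - 6*K = D² - 6*K)
S = -174 (S = 9 + ((24 - 22 + 2*7) - 199) = 9 + ((24 - 22 + 14) - 199) = 9 + (16 - 199) = 9 - 183 = -174)
O(59, 66) - S = (59² - 6*66) - 1*(-174) = (3481 - 396) + 174 = 3085 + 174 = 3259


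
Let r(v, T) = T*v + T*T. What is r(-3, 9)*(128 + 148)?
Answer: 14904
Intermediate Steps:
r(v, T) = T² + T*v (r(v, T) = T*v + T² = T² + T*v)
r(-3, 9)*(128 + 148) = (9*(9 - 3))*(128 + 148) = (9*6)*276 = 54*276 = 14904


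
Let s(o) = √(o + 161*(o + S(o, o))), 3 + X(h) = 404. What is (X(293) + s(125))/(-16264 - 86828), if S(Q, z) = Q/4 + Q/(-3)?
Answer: -401/103092 - 5*√26745/618552 ≈ -0.0052117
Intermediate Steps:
X(h) = 401 (X(h) = -3 + 404 = 401)
S(Q, z) = -Q/12 (S(Q, z) = Q*(¼) + Q*(-⅓) = Q/4 - Q/3 = -Q/12)
s(o) = √5349*√o/6 (s(o) = √(o + 161*(o - o/12)) = √(o + 161*(11*o/12)) = √(o + 1771*o/12) = √(1783*o/12) = √5349*√o/6)
(X(293) + s(125))/(-16264 - 86828) = (401 + √5349*√125/6)/(-16264 - 86828) = (401 + √5349*(5*√5)/6)/(-103092) = (401 + 5*√26745/6)*(-1/103092) = -401/103092 - 5*√26745/618552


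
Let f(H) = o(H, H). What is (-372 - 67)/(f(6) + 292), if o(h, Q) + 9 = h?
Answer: -439/289 ≈ -1.5190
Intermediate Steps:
o(h, Q) = -9 + h
f(H) = -9 + H
(-372 - 67)/(f(6) + 292) = (-372 - 67)/((-9 + 6) + 292) = -439/(-3 + 292) = -439/289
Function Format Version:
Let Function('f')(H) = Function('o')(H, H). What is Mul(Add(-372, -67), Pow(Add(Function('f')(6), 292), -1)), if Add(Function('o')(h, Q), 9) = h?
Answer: Rational(-439, 289) ≈ -1.5190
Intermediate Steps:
Function('o')(h, Q) = Add(-9, h)
Function('f')(H) = Add(-9, H)
Mul(Add(-372, -67), Pow(Add(Function('f')(6), 292), -1)) = Mul(Add(-372, -67), Pow(Add(Add(-9, 6), 292), -1)) = Mul(-439, Pow(Add(-3, 292), -1)) = Mul(-439, Pow(289, -1)) = Mul(-439, Rational(1, 289)) = Rational(-439, 289)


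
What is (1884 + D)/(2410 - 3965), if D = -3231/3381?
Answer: -2122191/1752485 ≈ -1.2110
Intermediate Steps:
D = -1077/1127 (D = -3231*1/3381 = -1077/1127 ≈ -0.95563)
(1884 + D)/(2410 - 3965) = (1884 - 1077/1127)/(2410 - 3965) = (2122191/1127)/(-1555) = (2122191/1127)*(-1/1555) = -2122191/1752485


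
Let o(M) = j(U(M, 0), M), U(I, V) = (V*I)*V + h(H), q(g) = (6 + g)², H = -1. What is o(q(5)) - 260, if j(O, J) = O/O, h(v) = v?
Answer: -259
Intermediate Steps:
U(I, V) = -1 + I*V² (U(I, V) = (V*I)*V - 1 = (I*V)*V - 1 = I*V² - 1 = -1 + I*V²)
j(O, J) = 1
o(M) = 1
o(q(5)) - 260 = 1 - 260 = -259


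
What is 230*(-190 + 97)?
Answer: -21390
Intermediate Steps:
230*(-190 + 97) = 230*(-93) = -21390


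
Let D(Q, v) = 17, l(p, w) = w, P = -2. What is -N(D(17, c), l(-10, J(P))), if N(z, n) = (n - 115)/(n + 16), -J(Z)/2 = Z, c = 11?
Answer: 111/20 ≈ 5.5500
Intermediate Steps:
J(Z) = -2*Z
N(z, n) = (-115 + n)/(16 + n)
-N(D(17, c), l(-10, J(P))) = -(-115 - 2*(-2))/(16 - 2*(-2)) = -(-115 + 4)/(16 + 4) = -(-111)/20 = -1*(-111/20) = 111/20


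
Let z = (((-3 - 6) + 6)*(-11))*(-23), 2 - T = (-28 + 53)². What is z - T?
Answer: -136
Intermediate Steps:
T = -623 (T = 2 - (-28 + 53)² = 2 - 1*25² = 2 - 1*625 = 2 - 625 = -623)
z = -759 (z = ((-9 + 6)*(-11))*(-23) = -3*(-11)*(-23) = 33*(-23) = -759)
z - T = -759 - 1*(-623) = -759 + 623 = -136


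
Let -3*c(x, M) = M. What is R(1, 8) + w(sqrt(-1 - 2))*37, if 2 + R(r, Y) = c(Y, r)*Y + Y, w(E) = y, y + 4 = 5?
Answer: 121/3 ≈ 40.333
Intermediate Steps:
y = 1 (y = -4 + 5 = 1)
c(x, M) = -M/3
w(E) = 1
R(r, Y) = -2 + Y - Y*r/3 (R(r, Y) = -2 + ((-r/3)*Y + Y) = -2 + (-Y*r/3 + Y) = -2 + (Y - Y*r/3) = -2 + Y - Y*r/3)
R(1, 8) + w(sqrt(-1 - 2))*37 = (-2 + 8 - 1/3*8*1) + 1*37 = (-2 + 8 - 8/3) + 37 = 10/3 + 37 = 121/3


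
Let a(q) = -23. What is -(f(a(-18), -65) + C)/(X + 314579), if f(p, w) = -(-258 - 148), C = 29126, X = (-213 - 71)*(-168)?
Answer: -29532/362291 ≈ -0.081515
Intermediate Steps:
X = 47712 (X = -284*(-168) = 47712)
f(p, w) = 406 (f(p, w) = -1*(-406) = 406)
-(f(a(-18), -65) + C)/(X + 314579) = -(406 + 29126)/(47712 + 314579) = -29532/362291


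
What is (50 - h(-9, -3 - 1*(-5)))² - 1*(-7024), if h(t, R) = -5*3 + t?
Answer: 12500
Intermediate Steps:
h(t, R) = -15 + t
(50 - h(-9, -3 - 1*(-5)))² - 1*(-7024) = (50 - (-15 - 9))² - 1*(-7024) = (50 - 1*(-24))² + 7024 = (50 + 24)² + 7024 = 74² + 7024 = 5476 + 7024 = 12500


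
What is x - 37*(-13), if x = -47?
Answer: 434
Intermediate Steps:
x - 37*(-13) = -47 - 37*(-13) = -47 + 481 = 434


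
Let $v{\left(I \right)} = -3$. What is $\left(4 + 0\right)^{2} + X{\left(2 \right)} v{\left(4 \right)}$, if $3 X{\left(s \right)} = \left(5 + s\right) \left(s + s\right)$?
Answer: $-12$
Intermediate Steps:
$X{\left(s \right)} = \frac{2 s \left(5 + s\right)}{3}$ ($X{\left(s \right)} = \frac{\left(5 + s\right) \left(s + s\right)}{3} = \frac{\left(5 + s\right) 2 s}{3} = \frac{2 s \left(5 + s\right)}{3}$)
$\left(4 + 0\right)^{2} + X{\left(2 \right)} v{\left(4 \right)} = \left(4 + 0\right)^{2} + \frac{2}{3} \cdot 2 \left(5 + 2\right) \left(-3\right) = 4^{2} + \frac{2}{3} \cdot 2 \cdot 7 \left(-3\right) = 16 + \frac{28}{3} \left(-3\right) = 16 - 28 = -12$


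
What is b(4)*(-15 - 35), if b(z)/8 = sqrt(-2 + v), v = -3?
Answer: -400*I*sqrt(5) ≈ -894.43*I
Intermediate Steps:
b(z) = 8*I*sqrt(5) (b(z) = 8*sqrt(-2 - 3) = 8*sqrt(-5) = 8*(I*sqrt(5)) = 8*I*sqrt(5))
b(4)*(-15 - 35) = (8*I*sqrt(5))*(-15 - 35) = (8*I*sqrt(5))*(-50) = -400*I*sqrt(5)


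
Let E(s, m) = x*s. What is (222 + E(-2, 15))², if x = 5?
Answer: 44944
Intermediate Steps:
E(s, m) = 5*s
(222 + E(-2, 15))² = (222 + 5*(-2))² = (222 - 10)² = 212² = 44944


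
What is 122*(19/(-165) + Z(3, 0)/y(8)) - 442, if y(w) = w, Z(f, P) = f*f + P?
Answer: -210407/660 ≈ -318.80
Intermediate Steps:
Z(f, P) = P + f² (Z(f, P) = f² + P = P + f²)
122*(19/(-165) + Z(3, 0)/y(8)) - 442 = 122*(19/(-165) + (0 + 3²)/8) - 442 = 122*(19*(-1/165) + (0 + 9)*(⅛)) - 442 = 122*(-19/165 + 9*(⅛)) - 442 = 122*(-19/165 + 9/8) - 442 = 122*(1333/1320) - 442 = 81313/660 - 442 = -210407/660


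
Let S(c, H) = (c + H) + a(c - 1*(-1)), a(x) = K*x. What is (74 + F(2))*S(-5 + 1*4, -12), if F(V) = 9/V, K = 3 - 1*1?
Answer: -2041/2 ≈ -1020.5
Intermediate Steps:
K = 2 (K = 3 - 1 = 2)
a(x) = 2*x
S(c, H) = 2 + H + 3*c (S(c, H) = (c + H) + 2*(c - 1*(-1)) = (H + c) + 2*(c + 1) = (H + c) + 2*(1 + c) = (H + c) + (2 + 2*c) = 2 + H + 3*c)
(74 + F(2))*S(-5 + 1*4, -12) = (74 + 9/2)*(2 - 12 + 3*(-5 + 1*4)) = (74 + 9*(½))*(2 - 12 + 3*(-5 + 4)) = (74 + 9/2)*(2 - 12 + 3*(-1)) = 157*(2 - 12 - 3)/2 = (157/2)*(-13) = -2041/2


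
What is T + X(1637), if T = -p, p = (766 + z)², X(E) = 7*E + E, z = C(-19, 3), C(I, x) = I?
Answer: -544913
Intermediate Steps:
z = -19
X(E) = 8*E
p = 558009 (p = (766 - 19)² = 747² = 558009)
T = -558009 (T = -1*558009 = -558009)
T + X(1637) = -558009 + 8*1637 = -558009 + 13096 = -544913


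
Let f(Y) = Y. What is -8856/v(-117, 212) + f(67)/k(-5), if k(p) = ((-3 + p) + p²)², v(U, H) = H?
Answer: -636295/15317 ≈ -41.542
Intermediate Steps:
k(p) = (-3 + p + p²)²
-8856/v(-117, 212) + f(67)/k(-5) = -8856/212 + 67/((-3 - 5 + (-5)²)²) = -8856*1/212 + 67/((-3 - 5 + 25)²) = -2214/53 + 67/(17²) = -2214/53 + 67/289 = -636295/15317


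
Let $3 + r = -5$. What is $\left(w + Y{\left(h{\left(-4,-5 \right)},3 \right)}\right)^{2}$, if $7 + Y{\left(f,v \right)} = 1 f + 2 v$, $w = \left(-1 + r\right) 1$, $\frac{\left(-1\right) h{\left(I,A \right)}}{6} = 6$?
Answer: $2116$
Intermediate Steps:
$r = -8$ ($r = -3 - 5 = -8$)
$h{\left(I,A \right)} = -36$ ($h{\left(I,A \right)} = \left(-6\right) 6 = -36$)
$w = -9$ ($w = \left(-1 - 8\right) 1 = \left(-9\right) 1 = -9$)
$Y{\left(f,v \right)} = -7 + f + 2 v$ ($Y{\left(f,v \right)} = -7 + \left(1 f + 2 v\right) = -7 + \left(f + 2 v\right) = -7 + f + 2 v$)
$\left(w + Y{\left(h{\left(-4,-5 \right)},3 \right)}\right)^{2} = \left(-9 - 37\right)^{2} = \left(-46\right)^{2} = 2116$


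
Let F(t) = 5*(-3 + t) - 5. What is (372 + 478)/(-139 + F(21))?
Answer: -425/27 ≈ -15.741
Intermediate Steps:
F(t) = -20 + 5*t (F(t) = (-15 + 5*t) - 5 = -20 + 5*t)
(372 + 478)/(-139 + F(21)) = (372 + 478)/(-139 + (-20 + 5*21)) = 850/(-139 + (-20 + 105)) = 850/(-139 + 85) = 850/(-54) = 850*(-1/54) = -425/27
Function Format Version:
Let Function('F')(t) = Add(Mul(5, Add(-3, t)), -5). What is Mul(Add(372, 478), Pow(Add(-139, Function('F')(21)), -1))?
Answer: Rational(-425, 27) ≈ -15.741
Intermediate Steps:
Function('F')(t) = Add(-20, Mul(5, t)) (Function('F')(t) = Add(Add(-15, Mul(5, t)), -5) = Add(-20, Mul(5, t)))
Mul(Add(372, 478), Pow(Add(-139, Function('F')(21)), -1)) = Mul(Add(372, 478), Pow(Add(-139, Add(-20, Mul(5, 21))), -1)) = Mul(850, Pow(Add(-139, Add(-20, 105)), -1)) = Mul(850, Pow(Add(-139, 85), -1)) = Mul(850, Pow(-54, -1)) = Mul(850, Rational(-1, 54)) = Rational(-425, 27)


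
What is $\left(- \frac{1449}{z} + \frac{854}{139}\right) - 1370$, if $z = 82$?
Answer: $- \frac{15746643}{11398} \approx -1381.5$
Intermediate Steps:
$\left(- \frac{1449}{z} + \frac{854}{139}\right) - 1370 = \left(- \frac{1449}{82} + \frac{854}{139}\right) - 1370 = - \frac{131383}{11398} - 1370 = - \frac{15746643}{11398}$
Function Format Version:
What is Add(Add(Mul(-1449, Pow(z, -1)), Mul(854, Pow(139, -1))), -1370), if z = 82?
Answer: Rational(-15746643, 11398) ≈ -1381.5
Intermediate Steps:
Add(Add(Mul(-1449, Pow(z, -1)), Mul(854, Pow(139, -1))), -1370) = Add(Add(Mul(-1449, Pow(82, -1)), Mul(854, Pow(139, -1))), -1370) = Add(Add(Mul(-1449, Rational(1, 82)), Mul(854, Rational(1, 139))), -1370) = Add(Add(Rational(-1449, 82), Rational(854, 139)), -1370) = Add(Rational(-131383, 11398), -1370) = Rational(-15746643, 11398)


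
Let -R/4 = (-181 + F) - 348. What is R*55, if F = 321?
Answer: 45760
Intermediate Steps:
R = 832 (R = -4*((-181 + 321) - 348) = -4*(140 - 348) = -4*(-208) = 832)
R*55 = 832*55 = 45760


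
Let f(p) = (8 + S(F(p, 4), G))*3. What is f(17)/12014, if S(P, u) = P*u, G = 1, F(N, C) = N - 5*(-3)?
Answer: 60/6007 ≈ 0.0099884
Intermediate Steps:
F(N, C) = 15 + N (F(N, C) = N + 15 = 15 + N)
f(p) = 69 + 3*p (f(p) = (8 + (15 + p)*1)*3 = (8 + (15 + p))*3 = (23 + p)*3 = 69 + 3*p)
f(17)/12014 = (69 + 3*17)/12014 = (69 + 51)*(1/12014) = 120*(1/12014) = 60/6007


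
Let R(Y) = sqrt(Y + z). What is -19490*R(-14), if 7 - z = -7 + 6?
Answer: -19490*I*sqrt(6) ≈ -47741.0*I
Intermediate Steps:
z = 8 (z = 7 - (-7 + 6) = 7 - 1*(-1) = 7 + 1 = 8)
R(Y) = sqrt(8 + Y) (R(Y) = sqrt(Y + 8) = sqrt(8 + Y))
-19490*R(-14) = -19490*sqrt(8 - 14) = -19490*I*sqrt(6)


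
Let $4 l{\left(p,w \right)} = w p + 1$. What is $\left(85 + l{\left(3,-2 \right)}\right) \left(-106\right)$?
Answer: $- \frac{17755}{2} \approx -8877.5$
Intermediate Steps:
$l{\left(p,w \right)} = \frac{1}{4} + \frac{p w}{4}$ ($l{\left(p,w \right)} = \frac{w p + 1}{4} = \frac{p w + 1}{4} = \frac{1 + p w}{4} = \frac{1}{4} + \frac{p w}{4}$)
$\left(85 + l{\left(3,-2 \right)}\right) \left(-106\right) = \left(85 + \left(\frac{1}{4} + \frac{1}{4} \cdot 3 \left(-2\right)\right)\right) \left(-106\right) = \left(85 + \left(\frac{1}{4} - \frac{3}{2}\right)\right) \left(-106\right) = \left(85 - \frac{5}{4}\right) \left(-106\right) = \frac{335}{4} \left(-106\right) = - \frac{17755}{2}$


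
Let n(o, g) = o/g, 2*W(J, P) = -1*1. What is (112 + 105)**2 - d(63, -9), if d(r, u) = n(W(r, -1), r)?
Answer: 5933215/126 ≈ 47089.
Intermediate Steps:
W(J, P) = -1/2 (W(J, P) = (-1*1)/2 = (1/2)*(-1) = -1/2)
d(r, u) = -1/(2*r)
(112 + 105)**2 - d(63, -9) = (112 + 105)**2 - (-1)/(2*63) = 217**2 - (-1)/(2*63) = 47089 - 1*(-1/126) = 47089 + 1/126 = 5933215/126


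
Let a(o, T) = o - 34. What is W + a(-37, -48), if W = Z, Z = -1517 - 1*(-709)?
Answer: -879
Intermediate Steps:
Z = -808 (Z = -1517 + 709 = -808)
W = -808
a(o, T) = -34 + o
W + a(-37, -48) = -808 + (-34 - 37) = -808 - 71 = -879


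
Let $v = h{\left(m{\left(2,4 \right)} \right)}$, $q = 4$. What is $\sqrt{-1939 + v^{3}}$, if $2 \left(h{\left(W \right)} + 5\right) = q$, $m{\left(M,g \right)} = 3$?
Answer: $i \sqrt{1966} \approx 44.34 i$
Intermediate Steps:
$h{\left(W \right)} = -3$ ($h{\left(W \right)} = -5 + \frac{1}{2} \cdot 4 = -5 + 2 = -3$)
$v = -3$
$\sqrt{-1939 + v^{3}} = \sqrt{-1939 + \left(-3\right)^{3}} = \sqrt{-1939 - 27} = \sqrt{-1966} = i \sqrt{1966}$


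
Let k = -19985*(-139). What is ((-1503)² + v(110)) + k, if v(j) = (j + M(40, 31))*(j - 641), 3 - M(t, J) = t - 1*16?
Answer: 4989665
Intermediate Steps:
k = 2777915
M(t, J) = 19 - t (M(t, J) = 3 - (t - 1*16) = 3 - (t - 16) = 3 - (-16 + t) = 3 + (16 - t) = 19 - t)
v(j) = (-641 + j)*(-21 + j) (v(j) = (j + (19 - 1*40))*(j - 641) = (j + (19 - 40))*(-641 + j) = (j - 21)*(-641 + j) = (-21 + j)*(-641 + j) = (-641 + j)*(-21 + j))
((-1503)² + v(110)) + k = ((-1503)² + (13461 + 110² - 662*110)) + 2777915 = (2259009 + (13461 + 12100 - 72820)) + 2777915 = (2259009 - 47259) + 2777915 = 2211750 + 2777915 = 4989665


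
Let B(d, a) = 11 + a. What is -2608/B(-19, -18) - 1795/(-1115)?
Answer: 584097/1561 ≈ 374.18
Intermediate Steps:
-2608/B(-19, -18) - 1795/(-1115) = -2608/(11 - 18) - 1795/(-1115) = -2608/(-7) - 1795*(-1/1115) = -2608*(-⅐) + 359/223 = 2608/7 + 359/223 = 584097/1561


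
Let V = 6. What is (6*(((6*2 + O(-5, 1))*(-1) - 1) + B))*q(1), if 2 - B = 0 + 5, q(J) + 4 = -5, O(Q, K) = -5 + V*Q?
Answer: -1026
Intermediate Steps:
O(Q, K) = -5 + 6*Q
q(J) = -9 (q(J) = -4 - 5 = -9)
B = -3 (B = 2 - (0 + 5) = 2 - 1*5 = 2 - 5 = -3)
(6*(((6*2 + O(-5, 1))*(-1) - 1) + B))*q(1) = (6*(((6*2 + (-5 + 6*(-5)))*(-1) - 1) - 3))*(-9) = (6*(((12 + (-5 - 30))*(-1) - 1) - 3))*(-9) = (6*(((12 - 35)*(-1) - 1) - 3))*(-9) = (6*((-23*(-1) - 1) - 3))*(-9) = (6*((23 - 1) - 3))*(-9) = (6*(22 - 3))*(-9) = (6*19)*(-9) = 114*(-9) = -1026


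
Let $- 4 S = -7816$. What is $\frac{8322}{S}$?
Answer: $\frac{4161}{977} \approx 4.259$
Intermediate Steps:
$S = 1954$ ($S = \left(- \frac{1}{4}\right) \left(-7816\right) = 1954$)
$\frac{8322}{S} = \frac{8322}{1954} = 8322 \cdot \frac{1}{1954} = \frac{4161}{977}$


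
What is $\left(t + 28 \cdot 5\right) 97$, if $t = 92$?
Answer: $22504$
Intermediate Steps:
$\left(t + 28 \cdot 5\right) 97 = \left(92 + 28 \cdot 5\right) 97 = \left(92 + 140\right) 97 = 232 \cdot 97 = 22504$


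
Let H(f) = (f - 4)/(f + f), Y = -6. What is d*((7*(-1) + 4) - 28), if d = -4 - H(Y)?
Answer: 899/6 ≈ 149.83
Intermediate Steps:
H(f) = (-4 + f)/(2*f) (H(f) = (-4 + f)/((2*f)) = (-4 + f)*(1/(2*f)) = (-4 + f)/(2*f))
d = -29/6 (d = -4 - (-4 - 6)/(2*(-6)) = -4 - (-1)*(-10)/(2*6) = -4 - 1*5/6 = -4 - 5/6 = -29/6 ≈ -4.8333)
d*((7*(-1) + 4) - 28) = -29*((7*(-1) + 4) - 28)/6 = -29*((-7 + 4) - 28)/6 = -29*(-3 - 28)/6 = -29/6*(-31) = 899/6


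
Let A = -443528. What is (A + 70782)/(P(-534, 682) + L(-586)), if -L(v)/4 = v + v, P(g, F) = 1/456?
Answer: -15452016/194339 ≈ -79.511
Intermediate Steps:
P(g, F) = 1/456
L(v) = -8*v (L(v) = -4*(v + v) = -8*v)
(A + 70782)/(P(-534, 682) + L(-586)) = (-443528 + 70782)/(1/456 - 8*(-586)) = -372746/(1/456 + 4688) = -372746/2137729/456 = -372746*456/2137729 = -15452016/194339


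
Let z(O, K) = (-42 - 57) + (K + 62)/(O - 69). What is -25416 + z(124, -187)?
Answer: -280690/11 ≈ -25517.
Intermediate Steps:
z(O, K) = -99 + (62 + K)/(-69 + O)
-25416 + z(124, -187) = -25416 + (6893 - 187 - 99*124)/(-69 + 124) = -25416 + (6893 - 187 - 12276)/55 = -25416 + (1/55)*(-5570) = -25416 - 1114/11 = -280690/11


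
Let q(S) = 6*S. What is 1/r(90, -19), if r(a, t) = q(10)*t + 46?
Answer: -1/1094 ≈ -0.00091408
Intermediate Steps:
r(a, t) = 46 + 60*t (r(a, t) = (6*10)*t + 46 = 60*t + 46 = 46 + 60*t)
1/r(90, -19) = 1/(46 + 60*(-19)) = 1/(46 - 1140) = 1/(-1094) = -1/1094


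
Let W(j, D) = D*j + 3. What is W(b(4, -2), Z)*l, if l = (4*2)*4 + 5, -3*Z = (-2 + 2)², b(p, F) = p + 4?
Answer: 111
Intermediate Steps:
b(p, F) = 4 + p
Z = 0 (Z = -(-2 + 2)²/3 = -⅓*0² = -⅓*0 = 0)
l = 37 (l = 8*4 + 5 = 32 + 5 = 37)
W(j, D) = 3 + D*j
W(b(4, -2), Z)*l = (3 + 0*(4 + 4))*37 = (3 + 0*8)*37 = (3 + 0)*37 = 3*37 = 111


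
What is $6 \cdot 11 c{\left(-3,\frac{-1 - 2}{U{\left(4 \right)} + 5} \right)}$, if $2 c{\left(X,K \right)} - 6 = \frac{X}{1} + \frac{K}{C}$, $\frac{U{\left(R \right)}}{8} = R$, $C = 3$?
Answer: $\frac{3630}{37} \approx 98.108$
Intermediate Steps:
$U{\left(R \right)} = 8 R$
$c{\left(X,K \right)} = 3 + \frac{X}{2} + \frac{K}{6}$ ($c{\left(X,K \right)} = 3 + \frac{\frac{X}{1} + \frac{K}{3}}{2} = 3 + \frac{X 1 + K \frac{1}{3}}{2} = 3 + \frac{X + \frac{K}{3}}{2} = 3 + \left(\frac{X}{2} + \frac{K}{6}\right) = 3 + \frac{X}{2} + \frac{K}{6}$)
$6 \cdot 11 c{\left(-3,\frac{-1 - 2}{U{\left(4 \right)} + 5} \right)} = 6 \cdot 11 \left(3 + \frac{1}{2} \left(-3\right) + \frac{\left(-1 - 2\right) \frac{1}{8 \cdot 4 + 5}}{6}\right) = 66 \left(3 - \frac{3}{2} + \frac{\left(-3\right) \frac{1}{32 + 5}}{6}\right) = 66 \left(3 - \frac{3}{2} + \frac{\left(-3\right) \frac{1}{37}}{6}\right) = 66 \left(3 - \frac{3}{2} + \frac{1}{6} \left(- \frac{3}{37}\right)\right) = 66 \left(3 - \frac{3}{2} - \frac{1}{74}\right) = 66 \cdot \frac{55}{37} = \frac{3630}{37}$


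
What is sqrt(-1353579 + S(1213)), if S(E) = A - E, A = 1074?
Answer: I*sqrt(1353718) ≈ 1163.5*I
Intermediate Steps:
S(E) = 1074 - E
sqrt(-1353579 + S(1213)) = sqrt(-1353579 + (1074 - 1*1213)) = sqrt(-1353579 + (1074 - 1213)) = sqrt(-1353579 - 139) = sqrt(-1353718) = I*sqrt(1353718)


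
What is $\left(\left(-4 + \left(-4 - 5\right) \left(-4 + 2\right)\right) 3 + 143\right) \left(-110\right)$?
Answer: $-20350$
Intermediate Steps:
$\left(\left(-4 + \left(-4 - 5\right) \left(-4 + 2\right)\right) 3 + 143\right) \left(-110\right) = \left(\left(-4 - -18\right) 3 + 143\right) \left(-110\right) = \left(\left(-4 + 18\right) 3 + 143\right) \left(-110\right) = \left(14 \cdot 3 + 143\right) \left(-110\right) = \left(42 + 143\right) \left(-110\right) = 185 \left(-110\right) = -20350$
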